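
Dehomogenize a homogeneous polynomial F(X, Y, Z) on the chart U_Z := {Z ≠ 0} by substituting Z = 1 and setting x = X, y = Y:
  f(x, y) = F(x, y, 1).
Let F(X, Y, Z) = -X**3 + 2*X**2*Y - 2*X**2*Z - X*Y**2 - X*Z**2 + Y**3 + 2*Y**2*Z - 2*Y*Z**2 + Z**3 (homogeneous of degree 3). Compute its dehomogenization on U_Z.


f(x, y) = -x**3 + 2*x**2*y - 2*x**2 - x*y**2 - x + y**3 + 2*y**2 - 2*y + 1

On U_Z we set Z = 1. Each monomial c·X^i·Y^j·Z^k in F becomes c·x^i·y^j·1^k = c·x^i·y^j.
Substituting Z = 1: F(X, Y, 1) = -x**3 + 2*x**2*y - 2*x**2 - x*y**2 - x + y**3 + 2*y**2 - 2*y + 1.
Note: deg(f) ≤ deg(F) = 3; strict inequality happens when F is divisible by Z (lost terms).


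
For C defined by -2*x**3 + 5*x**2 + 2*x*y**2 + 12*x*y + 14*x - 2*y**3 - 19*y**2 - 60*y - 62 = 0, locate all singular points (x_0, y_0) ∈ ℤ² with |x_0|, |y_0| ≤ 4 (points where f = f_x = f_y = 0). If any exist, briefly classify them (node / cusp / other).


Singular points: {(1, -3)}; classification: node.

Compute partial derivatives:
  f_x = -6*x**2 + 10*x + 2*y**2 + 12*y + 14.
  f_y = 4*x*y + 12*x - 6*y**2 - 38*y - 60.
Scan x_0 ∈ {−4, ..., 4}. For each x_0, f_y(x_0, y) is a polynomial in y; find its integer roots y ∈ {−4, ..., 4}, then test f_x and f at those candidates.
  x = -4: f_y(-4, y) = -6*y**2 - 54*y - 108; vanishes at y ∈ {-3}. (-4, -3): f_x = -140 ≠ 0.
  x = -3: f_y(-3, y) = -6*y**2 - 50*y - 96; vanishes at y ∈ {-3}. (-3, -3): f_x = -88 ≠ 0.
  x = -2: f_y(-2, y) = -6*y**2 - 46*y - 84; vanishes at y ∈ {-3}. (-2, -3): f_x = -48 ≠ 0.
  x = -1: f_y(-1, y) = -6*y**2 - 42*y - 72; vanishes at y ∈ {-4, -3}. (-1, -4): f_x = -18 ≠ 0; (-1, -3): f_x = -20 ≠ 0.
  x = 0: f_y(0, y) = -6*y**2 - 38*y - 60; vanishes at y ∈ {-3}. (0, -3): f_x = -4 ≠ 0.
  x = 1: f_y(1, y) = -6*y**2 - 34*y - 48; vanishes at y ∈ {-3}. (1, -3): f_x = 0, f = 0 — SINGULAR.
  x = 2: f_y(2, y) = -6*y**2 - 30*y - 36; vanishes at y ∈ {-3, -2}. (2, -3): f_x = -8 ≠ 0; (2, -2): f_x = -6 ≠ 0.
  x = 3: f_y(3, y) = -6*y**2 - 26*y - 24; vanishes at y ∈ {-3}. (3, -3): f_x = -28 ≠ 0.
  x = 4: f_y(4, y) = -6*y**2 - 22*y - 12; vanishes at y ∈ {-3}. (4, -3): f_x = -60 ≠ 0.
Only singular point on the grid: (1, -3).
Classify: substitute x = 1 + u, y = -3 + v and expand: f = -2*u**3 - u**2 + 2*u*v**2 - 2*v**3 + v**2.
No constant or linear terms (consistent with a singular point). Quadratic part: -u**2 + v**2. Cubic part: -2*u**3 + 2*u*v**2 - 2*v**3.
The quadratic part v**2 - u**2 = (v − u)(v + u) splits into two distinct linear factors, so there are two distinct tangent lines y − -3 = ±(x − 1) — this is a node (ordinary double point).
Classification: node.


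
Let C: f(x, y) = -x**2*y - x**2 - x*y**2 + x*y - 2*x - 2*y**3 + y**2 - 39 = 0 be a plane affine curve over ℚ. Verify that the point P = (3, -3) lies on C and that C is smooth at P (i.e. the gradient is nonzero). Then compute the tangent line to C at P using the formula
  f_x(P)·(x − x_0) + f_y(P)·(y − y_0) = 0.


Tangent line at P: -2*x - 48*y - 138 = 0.

Step 1: f(3, -3) = 0, so P lies on C.
Step 2: partial derivatives
  f_x(x, y) = -2*x*y - 2*x - y**2 + y - 2, f_y(x, y) = -x**2 - 2*x*y + x - 6*y**2 + 2*y.
  f_x(P) = -2, f_y(P) = -48 (gradient nonzero, so P is smooth).
Step 3: tangent line at P: -2·(x − 3) + -48·(y − -3) = 0.
Expanding: -2*x - 48*y - 138 = 0.


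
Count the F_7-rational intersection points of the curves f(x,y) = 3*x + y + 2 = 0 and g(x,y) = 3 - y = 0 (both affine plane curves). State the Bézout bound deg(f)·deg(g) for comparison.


Common zeros: {(3, 3)}; count = 1; Bézout bound = 1.

deg(f) = 1, deg(g) = 1, so Bézout bound = 1.
Scan x ∈ F_7. For each x, list the y ∈ F_7 with f(x, y) ≡ 0 and those with g(x, y) ≡ 0 (mod 7); the common zeros in that column are the intersection.
  x = 0: f ≡ 0 at y ∈ {5}; g ≡ 0 at y ∈ {3}; common: ∅.
  x = 1: f ≡ 0 at y ∈ {2}; g ≡ 0 at y ∈ {3}; common: ∅.
  x = 2: f ≡ 0 at y ∈ {6}; g ≡ 0 at y ∈ {3}; common: ∅.
  x = 3: f ≡ 0 at y ∈ {3}; g ≡ 0 at y ∈ {3}; common: {3}.
  x = 4: f ≡ 0 at y ∈ {0}; g ≡ 0 at y ∈ {3}; common: ∅.
  x = 5: f ≡ 0 at y ∈ {4}; g ≡ 0 at y ∈ {3}; common: ∅.
  x = 6: f ≡ 0 at y ∈ {1}; g ≡ 0 at y ∈ {3}; common: ∅.
Collecting: common zeros = {(3, 3)}, so the count is 1.
Comparison with the Bézout bound: 1 ≤ 1 = deg(f)·deg(g), as expected for curves with no common component (the bound is attained).


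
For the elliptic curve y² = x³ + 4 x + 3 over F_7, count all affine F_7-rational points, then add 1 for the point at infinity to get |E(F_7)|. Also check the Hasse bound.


Affine points = {(1, 1), (1, 6), (3, 0), (5, 1), (5, 6)}; affine count = 5; |E(F_7)| = 6.

Discriminant check: Δ ∝ 4a³ + 27b² = 4·4³ + 27·3² = 4·64 + 27·9 ≡ 2 (mod 7). Nonzero ⇒ E is nonsingular.
For each x ∈ F_7, compute rhs = x³ + 4·x + 3 mod 7, then count y ∈ F_7 with y² ≡ rhs.
  x = 0: rhs = 3, matching y values: none (0 points).
  x = 1: rhs = 1, matching y values: 1, 6 (2 points).
  x = 2: rhs = 5, matching y values: none (0 points).
  x = 3: rhs = 0, matching y values: 0 (1 points).
  x = 4: rhs = 6, matching y values: none (0 points).
  x = 5: rhs = 1, matching y values: 1, 6 (2 points).
  x = 6: rhs = 5, matching y values: none (0 points).
Total affine count: 5.
Full point count |E(F_7)| = 5 + 1 = 6.
Hasse bound: |6 − (7+1)| = |-2| = 2 ≤ 2√7 ≈ 5.2915 ✓.


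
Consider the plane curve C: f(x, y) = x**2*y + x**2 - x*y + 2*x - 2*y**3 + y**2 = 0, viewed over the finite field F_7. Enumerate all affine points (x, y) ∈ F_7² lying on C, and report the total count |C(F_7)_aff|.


Affine F_7-points: {(0, 0), (0, 4), (1, 3), (2, 2), (4, 1), (5, 0), (5, 2), (6, 1), (6, 4), (6, 6)}; count = 10.

For each of the 49 pairs (x, y) ∈ F_7², evaluate f(x, y) mod 7. Record the zeros.
  x = 0: [0↦0, 1↦6, 2↦2, 3↦4, 4↦0, 5↦6, 6↦3]  zeros at y ∈ {0, 4}
  x = 1: [0↦3, 1↦2, 2↦5, 3↦0, 4↦3, 5↦2, 6↦6]  zeros at y ∈ {3}
  x = 2: [0↦1, 1↦2, 2↦0, 3↦4, 4↦2, 5↦3, 6↦2]  zeros at y ∈ {2}
  x = 3: [0↦1, 1↦6, 2↦1, 3↦2, 4↦4, 5↦2, 6↦5]  zeros at y ∈ ∅
  x = 4: [0↦3, 1↦0, 2↦1, 3↦1, 4↦2, 5↦6, 6↦1]  zeros at y ∈ {1}
  x = 5: [0↦0, 1↦5, 2↦0, 3↦1, 4↦3, 5↦1, 6↦4]  zeros at y ∈ {0, 2}
  x = 6: [0↦6, 1↦0, 2↦5, 3↦2, 4↦0, 5↦1, 6↦0]  zeros at y ∈ {1, 4, 6}
Collecting zeros: affine points = {(0, 0), (0, 4), (1, 3), (2, 2), (4, 1), (5, 0), (5, 2), (6, 1), (6, 4), (6, 6)}.
Total count |C(F_7)_aff| = 10.


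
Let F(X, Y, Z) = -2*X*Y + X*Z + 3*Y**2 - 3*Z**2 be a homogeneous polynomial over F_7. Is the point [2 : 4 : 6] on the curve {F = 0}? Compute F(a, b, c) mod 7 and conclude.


F(2,4,6) ≡ 6 (mod 7); P is NOT on the curve.

Evaluate F(2, 4, 6) term-by-term (mod 7).
  -2*X*Y ↦ -2·2·4·1 = -16
  X*Z ↦ 1·2·1·6 = 12
  3*Y**2 ↦ 3·1·16·1 = 48
  -3*Z**2 ↦ -3·1·1·36 = -108
Sum: F(2, 4, 6) = (-16) + (12) + (48) + (-108) = -64.
Reducing mod 7: -64 ≡ 6 (mod 7).
Since F(a, b, c) ≡ 6 ≠ 0 (mod 7), P does NOT lie on the curve.


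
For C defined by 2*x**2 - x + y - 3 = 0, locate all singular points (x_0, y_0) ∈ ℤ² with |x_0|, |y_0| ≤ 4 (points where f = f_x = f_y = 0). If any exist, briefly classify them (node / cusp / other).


No singular points in the scanned grid; C is smooth there.

Compute partial derivatives:
  f_x = 4*x - 1.
  f_y = 1.
f_y = 1 is a nonzero constant, so f_y never vanishes: no point (x, y) can satisfy f = f_x = f_y = 0. In particular no (x, y) ∈ {−4, ..., 4}² is singular; the curve is smooth.


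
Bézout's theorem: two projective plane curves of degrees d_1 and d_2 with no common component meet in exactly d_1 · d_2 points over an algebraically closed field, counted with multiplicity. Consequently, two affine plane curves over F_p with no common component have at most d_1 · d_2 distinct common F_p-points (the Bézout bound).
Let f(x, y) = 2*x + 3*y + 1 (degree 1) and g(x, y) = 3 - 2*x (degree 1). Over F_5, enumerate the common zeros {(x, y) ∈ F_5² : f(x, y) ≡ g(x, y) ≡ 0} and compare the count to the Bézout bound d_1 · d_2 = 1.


Common zeros: {(4, 2)}; count = 1; Bézout bound = 1.

deg(f) = 1, deg(g) = 1, so Bézout bound = 1.
Scan x ∈ F_5. For each x, list the y ∈ F_5 with f(x, y) ≡ 0 and those with g(x, y) ≡ 0 (mod 5); the common zeros in that column are the intersection.
  x = 0: f ≡ 0 at y ∈ {3}; g ≡ 0 at y ∈ ∅; common: ∅.
  x = 1: f ≡ 0 at y ∈ {4}; g ≡ 0 at y ∈ ∅; common: ∅.
  x = 2: f ≡ 0 at y ∈ {0}; g ≡ 0 at y ∈ ∅; common: ∅.
  x = 3: f ≡ 0 at y ∈ {1}; g ≡ 0 at y ∈ ∅; common: ∅.
  x = 4: f ≡ 0 at y ∈ {2}; g ≡ 0 at y ∈ {0, 1, 2, 3, 4}; common: {2}.
Collecting: common zeros = {(4, 2)}, so the count is 1.
Comparison with the Bézout bound: 1 ≤ 1 = deg(f)·deg(g), as expected for curves with no common component (the bound is attained).


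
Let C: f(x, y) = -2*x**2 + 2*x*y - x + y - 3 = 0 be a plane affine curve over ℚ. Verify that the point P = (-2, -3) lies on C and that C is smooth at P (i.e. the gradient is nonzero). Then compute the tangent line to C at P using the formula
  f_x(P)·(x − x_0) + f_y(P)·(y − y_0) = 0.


Tangent line at P: x - 3*y - 7 = 0.

Step 1: f(-2, -3) = 0, so P lies on C.
Step 2: partial derivatives
  f_x(x, y) = -4*x + 2*y - 1, f_y(x, y) = 2*x + 1.
  f_x(P) = 1, f_y(P) = -3 (gradient nonzero, so P is smooth).
Step 3: tangent line at P: 1·(x − -2) + -3·(y − -3) = 0.
Expanding: x - 3*y - 7 = 0.


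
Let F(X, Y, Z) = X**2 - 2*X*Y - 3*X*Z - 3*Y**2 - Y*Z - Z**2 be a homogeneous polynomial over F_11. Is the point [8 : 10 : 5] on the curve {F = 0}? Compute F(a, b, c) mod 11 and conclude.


F(8,10,5) ≡ 3 (mod 11); P is NOT on the curve.

Evaluate F(8, 10, 5) term-by-term (mod 11).
  X**2 ↦ 1·64·1·1 = 64
  -2*X*Y ↦ -2·8·10·1 = -160
  -3*X*Z ↦ -3·8·1·5 = -120
  -3*Y**2 ↦ -3·1·100·1 = -300
  -Y*Z ↦ -1·1·10·5 = -50
  -Z**2 ↦ -1·1·1·25 = -25
Sum: F(8, 10, 5) = (64) + (-160) + (-120) + (-300) + (-50) + (-25) = -591.
Reducing mod 11: -591 ≡ 3 (mod 11).
Since F(a, b, c) ≡ 3 ≠ 0 (mod 11), P does NOT lie on the curve.


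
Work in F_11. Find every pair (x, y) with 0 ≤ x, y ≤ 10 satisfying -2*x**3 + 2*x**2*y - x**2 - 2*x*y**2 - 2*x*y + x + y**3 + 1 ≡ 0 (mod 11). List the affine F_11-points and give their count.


Affine F_11-points: {(0, 10), (1, 6), (3, 8), (5, 8), (6, 7), (8, 9), (9, 0), (9, 3), (9, 4)}; count = 9.

For each of the 121 pairs (x, y) ∈ F_11², evaluate f(x, y) mod 11. Record the zeros.
  x = 0: [0↦1, 1↦2, 2↦9, 3↦6, 4↦10, 5↦5, 6↦8, 7↦3, 8↦7, 9↦4, 10↦0]  zeros at y ∈ {10}
  x = 1: [0↦10, 1↦9, 2↦10, 3↦8, 4↦9, 5↦8, 6↦0, 7↦2, 8↦9, 9↦5, 10↦7]  zeros at y ∈ {6}
  x = 2: [0↦5, 1↦6, 2↦5, 3↦8, 4↦10, 5↦6, 6↦2, 7↦4, 8↦7, 9↦6, 10↦7]  zeros at y ∈ ∅
  x = 3: [0↦7, 1↦3, 2↦4, 3↦5, 4↦1, 5↦9, 6↦2, 7↦8, 8↦0, 9↦6, 10↦10]  zeros at y ∈ {8}
  x = 4: [0↦4, 1↦10, 2↦6, 3↦9, 4↦3, 5↦5, 6↦10, 7↦2, 8↦9, 9↦4, 10↦4]  zeros at y ∈ ∅
  x = 5: [0↦6, 1↦4, 2↦10, 3↦8, 4↦4, 5↦4, 6↦3, 7↦7, 8↦0, 9↦10, 10↦10]  zeros at y ∈ {8}
  x = 6: [0↦1, 1↦6, 2↦4, 3↦1, 4↦3, 5↦5, 6↦2, 7↦0, 8↦5, 9↦1, 10↦5]  zeros at y ∈ {7}
  x = 7: [0↦10, 1↦4, 2↦9, 3↦9, 4↦10, 5↦7, 6↦6, 7↦2, 8↦1, 9↦9, 10↦10]  zeros at y ∈ ∅
  x = 8: [0↦10, 1↦8, 2↦2, 3↦9, 4↦2, 5↦9, 6↦3, 7↦1, 8↦9, 9↦0, 10↦2]  zeros at y ∈ {9}
  x = 9: [0↦0, 1↦6, 2↦4, 3↦0, 4↦0, 5↦10, 6↦3, 7↦7, 8↦6, 9↦6, 10↦2]  zeros at y ∈ {0, 3, 4}
  x = 10: [0↦1, 1↦8, 2↦3, 3↦3, 4↦3, 5↦9, 6↦5, 7↦8, 8↦2, 9↦4, 10↦9]  zeros at y ∈ ∅
Collecting zeros: affine points = {(0, 10), (1, 6), (3, 8), (5, 8), (6, 7), (8, 9), (9, 0), (9, 3), (9, 4)}.
Total count |C(F_11)_aff| = 9.


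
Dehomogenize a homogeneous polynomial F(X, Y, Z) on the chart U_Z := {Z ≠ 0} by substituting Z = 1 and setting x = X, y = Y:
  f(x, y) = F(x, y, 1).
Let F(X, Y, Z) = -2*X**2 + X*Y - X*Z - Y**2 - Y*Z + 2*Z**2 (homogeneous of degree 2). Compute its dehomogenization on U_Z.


f(x, y) = -2*x**2 + x*y - x - y**2 - y + 2

On U_Z we set Z = 1. Each monomial c·X^i·Y^j·Z^k in F becomes c·x^i·y^j·1^k = c·x^i·y^j.
Substituting Z = 1: F(X, Y, 1) = -2*x**2 + x*y - x - y**2 - y + 2.
Note: deg(f) ≤ deg(F) = 2; strict inequality happens when F is divisible by Z (lost terms).


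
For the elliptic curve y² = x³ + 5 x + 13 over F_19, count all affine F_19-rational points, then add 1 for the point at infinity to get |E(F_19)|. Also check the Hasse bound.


Affine points = {(1, 0), (3, 6), (3, 13), (5, 7), (5, 12), (7, 7), (7, 12), (15, 9), (15, 10), (16, 3), (16, 16), (18, 8), (18, 11)}; affine count = 13; |E(F_19)| = 14.

Discriminant check: Δ ∝ 4a³ + 27b² = 4·5³ + 27·13² = 4·125 + 27·169 ≡ 9 (mod 19). Nonzero ⇒ E is nonsingular.
For each x ∈ F_19, compute rhs = x³ + 5·x + 13 mod 19, then count y ∈ F_19 with y² ≡ rhs.
  x = 0: rhs = 13, matching y values: none (0 points).
  x = 1: rhs = 0, matching y values: 0 (1 points).
  x = 2: rhs = 12, matching y values: none (0 points).
  x = 3: rhs = 17, matching y values: 6, 13 (2 points).
  x = 4: rhs = 2, matching y values: none (0 points).
  x = 5: rhs = 11, matching y values: 7, 12 (2 points).
  x = 6: rhs = 12, matching y values: none (0 points).
  x = 7: rhs = 11, matching y values: 7, 12 (2 points).
  x = 8: rhs = 14, matching y values: none (0 points).
  x = 9: rhs = 8, matching y values: none (0 points).
  x = 10: rhs = 18, matching y values: none (0 points).
  x = 11: rhs = 12, matching y values: none (0 points).
  x = 12: rhs = 15, matching y values: none (0 points).
  x = 13: rhs = 14, matching y values: none (0 points).
  x = 14: rhs = 15, matching y values: none (0 points).
  x = 15: rhs = 5, matching y values: 9, 10 (2 points).
  x = 16: rhs = 9, matching y values: 3, 16 (2 points).
  x = 17: rhs = 14, matching y values: none (0 points).
  x = 18: rhs = 7, matching y values: 8, 11 (2 points).
Total affine count: 13.
Full point count |E(F_19)| = 13 + 1 = 14.
Hasse bound: |14 − (19+1)| = |-6| = 6 ≤ 2√19 ≈ 8.7178 ✓.


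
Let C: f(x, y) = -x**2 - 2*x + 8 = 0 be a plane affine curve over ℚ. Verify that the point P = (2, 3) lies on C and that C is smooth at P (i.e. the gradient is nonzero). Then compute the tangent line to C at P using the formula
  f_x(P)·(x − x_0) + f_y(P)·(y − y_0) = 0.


Tangent line at P: 12 - 6*x = 0.

Step 1: f(2, 3) = 0, so P lies on C.
Step 2: partial derivatives
  f_x(x, y) = -2*x - 2, f_y(x, y) = 0.
  f_x(P) = -6, f_y(P) = 0 (gradient nonzero, so P is smooth).
Step 3: tangent line at P: -6·(x − 2) + 0·(y − 3) = 0.
Expanding: 12 - 6*x = 0.


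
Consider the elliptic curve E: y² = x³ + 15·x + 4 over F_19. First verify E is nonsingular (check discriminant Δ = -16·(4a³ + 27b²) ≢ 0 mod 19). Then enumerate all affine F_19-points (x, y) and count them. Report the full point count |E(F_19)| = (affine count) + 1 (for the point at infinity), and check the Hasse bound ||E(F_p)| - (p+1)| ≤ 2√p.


Affine points = {(0, 2), (0, 17), (1, 1), (1, 18), (2, 2), (2, 17), (3, 0), (6, 5), (6, 14), (8, 3), (8, 16), (17, 2), (17, 17), (18, 8), (18, 11)}; affine count = 15; |E(F_19)| = 16.

Discriminant check: Δ ∝ 4a³ + 27b² = 4·15³ + 27·4² = 4·3375 + 27·16 ≡ 5 (mod 19). Nonzero ⇒ E is nonsingular.
For each x ∈ F_19, compute rhs = x³ + 15·x + 4 mod 19, then count y ∈ F_19 with y² ≡ rhs.
  x = 0: rhs = 4, matching y values: 2, 17 (2 points).
  x = 1: rhs = 1, matching y values: 1, 18 (2 points).
  x = 2: rhs = 4, matching y values: 2, 17 (2 points).
  x = 3: rhs = 0, matching y values: 0 (1 points).
  x = 4: rhs = 14, matching y values: none (0 points).
  x = 5: rhs = 14, matching y values: none (0 points).
  x = 6: rhs = 6, matching y values: 5, 14 (2 points).
  x = 7: rhs = 15, matching y values: none (0 points).
  x = 8: rhs = 9, matching y values: 3, 16 (2 points).
  x = 9: rhs = 13, matching y values: none (0 points).
  x = 10: rhs = 14, matching y values: none (0 points).
  x = 11: rhs = 18, matching y values: none (0 points).
  x = 12: rhs = 12, matching y values: none (0 points).
  x = 13: rhs = 2, matching y values: none (0 points).
  x = 14: rhs = 13, matching y values: none (0 points).
  x = 15: rhs = 13, matching y values: none (0 points).
  x = 16: rhs = 8, matching y values: none (0 points).
  x = 17: rhs = 4, matching y values: 2, 17 (2 points).
  x = 18: rhs = 7, matching y values: 8, 11 (2 points).
Total affine count: 15.
Full point count |E(F_19)| = 15 + 1 = 16.
Hasse bound: |16 − (19+1)| = |-4| = 4 ≤ 2√19 ≈ 8.7178 ✓.


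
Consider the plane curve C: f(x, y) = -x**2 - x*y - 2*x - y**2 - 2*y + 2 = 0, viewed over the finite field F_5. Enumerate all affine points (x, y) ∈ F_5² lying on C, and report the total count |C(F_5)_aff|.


Affine F_5-points: {(1, 1)}; count = 1.

For each of the 25 pairs (x, y) ∈ F_5², evaluate f(x, y) mod 5. Record the zeros.
  x = 0: [0↦2, 1↦4, 2↦4, 3↦2, 4↦3]  zeros at y ∈ ∅
  x = 1: [0↦4, 1↦0, 2↦4, 3↦1, 4↦1]  zeros at y ∈ {1}
  x = 2: [0↦4, 1↦4, 2↦2, 3↦3, 4↦2]  zeros at y ∈ ∅
  x = 3: [0↦2, 1↦1, 2↦3, 3↦3, 4↦1]  zeros at y ∈ ∅
  x = 4: [0↦3, 1↦1, 2↦2, 3↦1, 4↦3]  zeros at y ∈ ∅
Collecting zeros: affine points = {(1, 1)}.
Total count |C(F_5)_aff| = 1.


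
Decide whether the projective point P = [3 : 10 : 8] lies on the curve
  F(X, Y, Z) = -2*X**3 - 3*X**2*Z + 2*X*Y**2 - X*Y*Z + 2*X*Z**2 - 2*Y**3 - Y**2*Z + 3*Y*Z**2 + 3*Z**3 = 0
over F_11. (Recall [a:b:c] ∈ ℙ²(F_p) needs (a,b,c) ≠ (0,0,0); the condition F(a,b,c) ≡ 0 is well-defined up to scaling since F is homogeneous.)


F(3,10,8) ≡ 8 (mod 11); P is NOT on the curve.

Evaluate F(3, 10, 8) term-by-term (mod 11).
  -2*X**3 ↦ -2·27·1·1 = -54
  -3*X**2*Z ↦ -3·9·1·8 = -216
  2*X*Y**2 ↦ 2·3·100·1 = 600
  -X*Y*Z ↦ -1·3·10·8 = -240
  2*X*Z**2 ↦ 2·3·1·64 = 384
  -2*Y**3 ↦ -2·1·1000·1 = -2000
  -Y**2*Z ↦ -1·1·100·8 = -800
  3*Y*Z**2 ↦ 3·1·10·64 = 1920
  3*Z**3 ↦ 3·1·1·512 = 1536
Sum: F(3, 10, 8) = (-54) + (-216) + (600) + (-240) + (384) + (-2000) + (-800) + (1920) + (1536) = 1130.
Reducing mod 11: 1130 ≡ 8 (mod 11).
Since F(a, b, c) ≡ 8 ≠ 0 (mod 11), P does NOT lie on the curve.


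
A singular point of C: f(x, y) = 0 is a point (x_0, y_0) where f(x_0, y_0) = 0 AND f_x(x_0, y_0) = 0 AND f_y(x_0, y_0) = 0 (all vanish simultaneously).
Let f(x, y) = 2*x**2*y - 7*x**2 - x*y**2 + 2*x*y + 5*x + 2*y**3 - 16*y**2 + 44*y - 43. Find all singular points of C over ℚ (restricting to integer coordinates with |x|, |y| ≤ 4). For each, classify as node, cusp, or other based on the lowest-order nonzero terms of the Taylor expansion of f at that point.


Singular points: {(1, 3)}; classification: node.

Compute partial derivatives:
  f_x = 4*x*y - 14*x - y**2 + 2*y + 5.
  f_y = 2*x**2 - 2*x*y + 2*x + 6*y**2 - 32*y + 44.
Scan x_0 ∈ {−4, ..., 4}. For each x_0, f_y(x_0, y) is a polynomial in y; find its integer roots y ∈ {−4, ..., 4}, then test f_x and f at those candidates.
  x = -4: f_y(-4, y) = 6*y**2 - 24*y + 68; no integer root y with |y| ≤ 4.
  x = -3: f_y(-3, y) = 6*y**2 - 26*y + 56; no integer root y with |y| ≤ 4.
  x = -2: f_y(-2, y) = 6*y**2 - 28*y + 48; no integer root y with |y| ≤ 4.
  x = -1: f_y(-1, y) = 6*y**2 - 30*y + 44; no integer root y with |y| ≤ 4.
  x = 0: f_y(0, y) = 6*y**2 - 32*y + 44; no integer root y with |y| ≤ 4.
  x = 1: f_y(1, y) = 6*y**2 - 34*y + 48; vanishes at y ∈ {3}. (1, 3): f_x = 0, f = 0 — SINGULAR.
  x = 2: f_y(2, y) = 6*y**2 - 36*y + 56; no integer root y with |y| ≤ 4.
  x = 3: f_y(3, y) = 6*y**2 - 38*y + 68; no integer root y with |y| ≤ 4.
  x = 4: f_y(4, y) = 6*y**2 - 40*y + 84; no integer root y with |y| ≤ 4.
Only singular point on the grid: (1, 3).
Classify: substitute x = 1 + u, y = 3 + v and expand: f = 2*u**2*v - u**2 - u*v**2 + 2*v**3 + v**2.
No constant or linear terms (consistent with a singular point). Quadratic part: -u**2 + v**2. Cubic part: 2*u**2*v - u*v**2 + 2*v**3.
The quadratic part v**2 - u**2 = (v − u)(v + u) splits into two distinct linear factors, so there are two distinct tangent lines y − 3 = ±(x − 1) — this is a node (ordinary double point).
Classification: node.


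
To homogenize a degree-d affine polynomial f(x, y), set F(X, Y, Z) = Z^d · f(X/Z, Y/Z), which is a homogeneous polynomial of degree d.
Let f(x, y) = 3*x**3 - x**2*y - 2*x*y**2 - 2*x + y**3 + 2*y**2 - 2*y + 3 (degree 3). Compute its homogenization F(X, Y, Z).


F(X, Y, Z) = 3*X**3 - X**2*Y - 2*X*Y**2 - 2*X*Z**2 + Y**3 + 2*Y**2*Z - 2*Y*Z**2 + 3*Z**3

deg(f) = 3.
Substitute x = X/Z, y = Y/Z into f, then multiply by Z^3.
  monomial 3·x^3·y^0 ↦ 3·X^3·Y^0·Z^0.
  monomial -1·x^2·y^1 ↦ -1·X^2·Y^1·Z^0.
  monomial -2·x^1·y^2 ↦ -2·X^1·Y^2·Z^0.
  monomial -2·x^1·y^0 ↦ -2·X^1·Y^0·Z^2.
  monomial 1·x^0·y^3 ↦ 1·X^0·Y^3·Z^0.
  monomial 2·x^0·y^2 ↦ 2·X^0·Y^2·Z^1.
  monomial -2·x^0·y^1 ↦ -2·X^0·Y^1·Z^2.
  monomial 3·x^0·y^0 ↦ 3·X^0·Y^0·Z^3.
Collecting: F(X, Y, Z) = 3*X**3 - X**2*Y - 2*X*Y**2 - 2*X*Z**2 + Y**3 + 2*Y**2*Z - 2*Y*Z**2 + 3*Z**3.


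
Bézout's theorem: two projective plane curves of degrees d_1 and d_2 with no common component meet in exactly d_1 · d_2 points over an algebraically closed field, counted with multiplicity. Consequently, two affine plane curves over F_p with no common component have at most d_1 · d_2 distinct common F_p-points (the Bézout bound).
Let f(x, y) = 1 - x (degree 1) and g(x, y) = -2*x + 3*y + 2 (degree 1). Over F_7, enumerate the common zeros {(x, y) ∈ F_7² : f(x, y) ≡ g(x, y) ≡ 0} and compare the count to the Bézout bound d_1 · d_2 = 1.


Common zeros: {(1, 0)}; count = 1; Bézout bound = 1.

deg(f) = 1, deg(g) = 1, so Bézout bound = 1.
Scan x ∈ F_7. For each x, list the y ∈ F_7 with f(x, y) ≡ 0 and those with g(x, y) ≡ 0 (mod 7); the common zeros in that column are the intersection.
  x = 0: f ≡ 0 at y ∈ ∅; g ≡ 0 at y ∈ {4}; common: ∅.
  x = 1: f ≡ 0 at y ∈ {0, 1, 2, 3, 4, 5, 6}; g ≡ 0 at y ∈ {0}; common: {0}.
  x = 2: f ≡ 0 at y ∈ ∅; g ≡ 0 at y ∈ {3}; common: ∅.
  x = 3: f ≡ 0 at y ∈ ∅; g ≡ 0 at y ∈ {6}; common: ∅.
  x = 4: f ≡ 0 at y ∈ ∅; g ≡ 0 at y ∈ {2}; common: ∅.
  x = 5: f ≡ 0 at y ∈ ∅; g ≡ 0 at y ∈ {5}; common: ∅.
  x = 6: f ≡ 0 at y ∈ ∅; g ≡ 0 at y ∈ {1}; common: ∅.
Collecting: common zeros = {(1, 0)}, so the count is 1.
Comparison with the Bézout bound: 1 ≤ 1 = deg(f)·deg(g), as expected for curves with no common component (the bound is attained).


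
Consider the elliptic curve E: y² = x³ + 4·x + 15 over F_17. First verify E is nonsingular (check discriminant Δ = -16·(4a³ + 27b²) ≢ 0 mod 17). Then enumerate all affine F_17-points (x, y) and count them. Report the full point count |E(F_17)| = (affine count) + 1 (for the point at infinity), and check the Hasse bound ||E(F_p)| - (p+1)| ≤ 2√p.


Affine points = {(0, 7), (0, 10), (6, 0), (8, 7), (8, 10), (9, 7), (9, 10), (10, 1), (10, 16), (11, 8), (11, 9), (15, 4), (15, 13)}; affine count = 13; |E(F_17)| = 14.

Discriminant check: Δ ∝ 4a³ + 27b² = 4·4³ + 27·15² = 4·64 + 27·225 ≡ 7 (mod 17). Nonzero ⇒ E is nonsingular.
For each x ∈ F_17, compute rhs = x³ + 4·x + 15 mod 17, then count y ∈ F_17 with y² ≡ rhs.
  x = 0: rhs = 15, matching y values: 7, 10 (2 points).
  x = 1: rhs = 3, matching y values: none (0 points).
  x = 2: rhs = 14, matching y values: none (0 points).
  x = 3: rhs = 3, matching y values: none (0 points).
  x = 4: rhs = 10, matching y values: none (0 points).
  x = 5: rhs = 7, matching y values: none (0 points).
  x = 6: rhs = 0, matching y values: 0 (1 points).
  x = 7: rhs = 12, matching y values: none (0 points).
  x = 8: rhs = 15, matching y values: 7, 10 (2 points).
  x = 9: rhs = 15, matching y values: 7, 10 (2 points).
  x = 10: rhs = 1, matching y values: 1, 16 (2 points).
  x = 11: rhs = 13, matching y values: 8, 9 (2 points).
  x = 12: rhs = 6, matching y values: none (0 points).
  x = 13: rhs = 3, matching y values: none (0 points).
  x = 14: rhs = 10, matching y values: none (0 points).
  x = 15: rhs = 16, matching y values: 4, 13 (2 points).
  x = 16: rhs = 10, matching y values: none (0 points).
Total affine count: 13.
Full point count |E(F_17)| = 13 + 1 = 14.
Hasse bound: |14 − (17+1)| = |-4| = 4 ≤ 2√17 ≈ 8.2462 ✓.


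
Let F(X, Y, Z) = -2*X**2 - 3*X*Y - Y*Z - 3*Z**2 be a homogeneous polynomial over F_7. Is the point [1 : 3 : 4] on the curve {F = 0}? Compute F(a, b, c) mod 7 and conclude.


F(1,3,4) ≡ 6 (mod 7); P is NOT on the curve.

Evaluate F(1, 3, 4) term-by-term (mod 7).
  -2*X**2 ↦ -2·1·1·1 = -2
  -3*X*Y ↦ -3·1·3·1 = -9
  -Y*Z ↦ -1·1·3·4 = -12
  -3*Z**2 ↦ -3·1·1·16 = -48
Sum: F(1, 3, 4) = (-2) + (-9) + (-12) + (-48) = -71.
Reducing mod 7: -71 ≡ 6 (mod 7).
Since F(a, b, c) ≡ 6 ≠ 0 (mod 7), P does NOT lie on the curve.


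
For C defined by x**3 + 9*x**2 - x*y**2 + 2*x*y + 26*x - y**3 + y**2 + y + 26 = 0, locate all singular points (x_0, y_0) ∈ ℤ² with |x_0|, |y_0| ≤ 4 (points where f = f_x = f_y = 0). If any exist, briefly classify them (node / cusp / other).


Singular points: {(-3, 1)}; classification: cusp.

Compute partial derivatives:
  f_x = 3*x**2 + 18*x - y**2 + 2*y + 26.
  f_y = -2*x*y + 2*x - 3*y**2 + 2*y + 1.
Scan x_0 ∈ {−4, ..., 4}. For each x_0, f_y(x_0, y) is a polynomial in y; find its integer roots y ∈ {−4, ..., 4}, then test f_x and f at those candidates.
  x = -4: f_y(-4, y) = -3*y**2 + 10*y - 7; vanishes at y ∈ {1}. (-4, 1): f_x = 3 ≠ 0.
  x = -3: f_y(-3, y) = -3*y**2 + 8*y - 5; vanishes at y ∈ {1}. (-3, 1): f_x = 0, f = 0 — SINGULAR.
  x = -2: f_y(-2, y) = -3*y**2 + 6*y - 3; vanishes at y ∈ {1}. (-2, 1): f_x = 3 ≠ 0.
  x = -1: f_y(-1, y) = -3*y**2 + 4*y - 1; vanishes at y ∈ {1}. (-1, 1): f_x = 12 ≠ 0.
  x = 0: f_y(0, y) = -3*y**2 + 2*y + 1; vanishes at y ∈ {1}. (0, 1): f_x = 27 ≠ 0.
  x = 1: f_y(1, y) = 3 - 3*y**2; vanishes at y ∈ {-1, 1}. (1, -1): f_x = 44 ≠ 0; (1, 1): f_x = 48 ≠ 0.
  x = 2: f_y(2, y) = -3*y**2 - 2*y + 5; vanishes at y ∈ {1}. (2, 1): f_x = 75 ≠ 0.
  x = 3: f_y(3, y) = -3*y**2 - 4*y + 7; vanishes at y ∈ {1}. (3, 1): f_x = 108 ≠ 0.
  x = 4: f_y(4, y) = -3*y**2 - 6*y + 9; vanishes at y ∈ {-3, 1}. (4, -3): f_x = 131 ≠ 0; (4, 1): f_x = 147 ≠ 0.
Only singular point on the grid: (-3, 1).
Classify: substitute x = -3 + u, y = 1 + v and expand: f = u**3 - u*v**2 - v**3 + v**2.
No constant or linear terms (consistent with a singular point). Quadratic part: v**2. Cubic part: u**3 - u*v**2 - v**3.
The quadratic part v**2 is a perfect square, so there is a single (double) tangent line v = 0, i.e. y = 1. Restricting the cubic part to that line (v = 0) leaves u**3 ≠ 0, so f is not divisible by v and the branch is v² ≈ -u**3 to lowest order — this is a cusp.
Classification: cusp.


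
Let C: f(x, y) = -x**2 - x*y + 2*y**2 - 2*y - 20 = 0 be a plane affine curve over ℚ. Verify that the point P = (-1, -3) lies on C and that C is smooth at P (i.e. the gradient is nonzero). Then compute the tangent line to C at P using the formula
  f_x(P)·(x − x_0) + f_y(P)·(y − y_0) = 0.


Tangent line at P: 5*x - 13*y - 34 = 0.

Step 1: f(-1, -3) = 0, so P lies on C.
Step 2: partial derivatives
  f_x(x, y) = -2*x - y, f_y(x, y) = -x + 4*y - 2.
  f_x(P) = 5, f_y(P) = -13 (gradient nonzero, so P is smooth).
Step 3: tangent line at P: 5·(x − -1) + -13·(y − -3) = 0.
Expanding: 5*x - 13*y - 34 = 0.


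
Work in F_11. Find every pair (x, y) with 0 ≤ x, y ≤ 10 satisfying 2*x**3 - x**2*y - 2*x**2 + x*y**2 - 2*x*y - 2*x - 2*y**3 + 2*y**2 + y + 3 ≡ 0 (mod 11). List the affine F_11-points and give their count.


Affine F_11-points: {(1, 1), (1, 8), (1, 9), (3, 0), (3, 1), (3, 7), (4, 3), (4, 4), (4, 7), (6, 5), (7, 2), (7, 3), (7, 5), (8, 3)}; count = 14.

For each of the 121 pairs (x, y) ∈ F_11², evaluate f(x, y) mod 11. Record the zeros.
  x = 0: [0↦3, 1↦4, 2↦8, 3↦3, 4↦10, 5↦6, 6↦1, 7↦5, 8↦6, 9↦3, 10↦6]  zeros at y ∈ ∅
  x = 1: [0↦1, 1↦0, 2↦4, 3↦1, 4↦1, 5↦3, 6↦6, 7↦9, 8↦0, 9↦0, 10↦8]  zeros at y ∈ {1, 8, 9}
  x = 2: [0↦7, 1↦2, 2↦4, 3↦1, 4↦3, 5↦9, 6↦7, 7↦7, 8↦8, 9↦9, 10↦9]  zeros at y ∈ ∅
  x = 3: [0↦0, 1↦0, 2↦9, 3↦4, 4↦6, 5↦3, 6↦5, 7↦0, 8↦9, 9↦9, 10↦10]  zeros at y ∈ {0, 1, 7}
  x = 4: [0↦3, 1↦6, 2↦9, 3↦0, 4↦0, 5↦8, 6↦1, 7↦0, 8↦4, 9↦1, 10↦1]  zeros at y ∈ {3, 4, 7}
  x = 5: [0↦6, 1↦10, 2↦5, 3↦1, 4↦8, 5↦3, 6↦7, 7↦8, 8↦5, 9↦8, 10↦5]  zeros at y ∈ ∅
  x = 6: [0↦10, 1↦2, 2↦9, 3↦8, 4↦9, 5↦0, 6↦2, 7↦3, 8↦2, 9↦9, 10↦1]  zeros at y ∈ {5}
  x = 7: [0↦5, 1↦5, 2↦0, 3↦0, 4↦4, 5↦0, 6↦9, 7↦8, 8↦7, 9↦5, 10↦1]  zeros at y ∈ {2, 3, 5}
  x = 8: [0↦3, 1↦9, 2↦1, 3↦0, 4↦5, 5↦4, 6↦7, 7↦2, 8↦10, 9↦8, 10↦6]  zeros at y ∈ {3}
  x = 9: [0↦5, 1↦4, 2↦2, 3↦9, 4↦2, 5↦2, 6↦8, 7↦8, 8↦1, 9↦8, 10↦6]  zeros at y ∈ ∅
  x = 10: [0↦1, 1↦2, 2↦4, 3↦6, 4↦7, 5↦6, 6↦2, 7↦5, 8↦3, 9↦6, 10↦2]  zeros at y ∈ ∅
Collecting zeros: affine points = {(1, 1), (1, 8), (1, 9), (3, 0), (3, 1), (3, 7), (4, 3), (4, 4), (4, 7), (6, 5), (7, 2), (7, 3), (7, 5), (8, 3)}.
Total count |C(F_11)_aff| = 14.


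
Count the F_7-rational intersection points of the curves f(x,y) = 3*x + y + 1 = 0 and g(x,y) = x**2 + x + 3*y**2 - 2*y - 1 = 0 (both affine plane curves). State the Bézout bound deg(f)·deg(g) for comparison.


Common zeros: {(6, 2)}; count = 1; Bézout bound = 2.

deg(f) = 1, deg(g) = 2, so Bézout bound = 2.
Scan x ∈ F_7. For each x, list the y ∈ F_7 with f(x, y) ≡ 0 and those with g(x, y) ≡ 0 (mod 7); the common zeros in that column are the intersection.
  x = 0: f ≡ 0 at y ∈ {6}; g ≡ 0 at y ∈ {1, 2}; common: ∅.
  x = 1: f ≡ 0 at y ∈ {3}; g ≡ 0 at y ∈ ∅; common: ∅.
  x = 2: f ≡ 0 at y ∈ {0}; g ≡ 0 at y ∈ {5}; common: ∅.
  x = 3: f ≡ 0 at y ∈ {4}; g ≡ 0 at y ∈ ∅; common: ∅.
  x = 4: f ≡ 0 at y ∈ {1}; g ≡ 0 at y ∈ {5}; common: ∅.
  x = 5: f ≡ 0 at y ∈ {5}; g ≡ 0 at y ∈ ∅; common: ∅.
  x = 6: f ≡ 0 at y ∈ {2}; g ≡ 0 at y ∈ {1, 2}; common: {2}.
Collecting: common zeros = {(6, 2)}, so the count is 1.
Comparison with the Bézout bound: 1 ≤ 2 = deg(f)·deg(g), as expected for curves with no common component (the affine F_7-count falls short of the bound because intersections may lie at infinity, over extension fields, or carry multiplicity).


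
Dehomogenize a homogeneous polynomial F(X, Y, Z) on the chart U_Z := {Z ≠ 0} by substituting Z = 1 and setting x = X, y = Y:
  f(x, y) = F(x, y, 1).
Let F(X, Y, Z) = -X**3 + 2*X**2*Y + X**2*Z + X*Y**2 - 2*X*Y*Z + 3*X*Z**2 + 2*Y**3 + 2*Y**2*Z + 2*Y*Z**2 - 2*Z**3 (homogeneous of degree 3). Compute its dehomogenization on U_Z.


f(x, y) = -x**3 + 2*x**2*y + x**2 + x*y**2 - 2*x*y + 3*x + 2*y**3 + 2*y**2 + 2*y - 2

On U_Z we set Z = 1. Each monomial c·X^i·Y^j·Z^k in F becomes c·x^i·y^j·1^k = c·x^i·y^j.
Substituting Z = 1: F(X, Y, 1) = -x**3 + 2*x**2*y + x**2 + x*y**2 - 2*x*y + 3*x + 2*y**3 + 2*y**2 + 2*y - 2.
Note: deg(f) ≤ deg(F) = 3; strict inequality happens when F is divisible by Z (lost terms).


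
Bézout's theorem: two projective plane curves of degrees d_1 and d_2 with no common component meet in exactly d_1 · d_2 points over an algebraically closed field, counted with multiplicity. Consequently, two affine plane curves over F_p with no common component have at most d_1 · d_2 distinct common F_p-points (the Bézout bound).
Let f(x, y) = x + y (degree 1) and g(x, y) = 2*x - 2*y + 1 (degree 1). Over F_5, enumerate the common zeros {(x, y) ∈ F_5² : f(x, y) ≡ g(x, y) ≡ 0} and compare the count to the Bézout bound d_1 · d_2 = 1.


Common zeros: {(1, 4)}; count = 1; Bézout bound = 1.

deg(f) = 1, deg(g) = 1, so Bézout bound = 1.
Scan x ∈ F_5. For each x, list the y ∈ F_5 with f(x, y) ≡ 0 and those with g(x, y) ≡ 0 (mod 5); the common zeros in that column are the intersection.
  x = 0: f ≡ 0 at y ∈ {0}; g ≡ 0 at y ∈ {3}; common: ∅.
  x = 1: f ≡ 0 at y ∈ {4}; g ≡ 0 at y ∈ {4}; common: {4}.
  x = 2: f ≡ 0 at y ∈ {3}; g ≡ 0 at y ∈ {0}; common: ∅.
  x = 3: f ≡ 0 at y ∈ {2}; g ≡ 0 at y ∈ {1}; common: ∅.
  x = 4: f ≡ 0 at y ∈ {1}; g ≡ 0 at y ∈ {2}; common: ∅.
Collecting: common zeros = {(1, 4)}, so the count is 1.
Comparison with the Bézout bound: 1 ≤ 1 = deg(f)·deg(g), as expected for curves with no common component (the bound is attained).


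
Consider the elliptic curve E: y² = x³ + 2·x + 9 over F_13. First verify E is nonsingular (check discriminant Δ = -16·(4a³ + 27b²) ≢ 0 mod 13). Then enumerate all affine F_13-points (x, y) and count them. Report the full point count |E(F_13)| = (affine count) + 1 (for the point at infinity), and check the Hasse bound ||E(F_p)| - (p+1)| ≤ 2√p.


Affine points = {(0, 3), (0, 10), (1, 5), (1, 8), (3, 4), (3, 9), (4, 4), (4, 9), (5, 1), (5, 12), (6, 4), (6, 9), (8, 2), (8, 11), (11, 6), (11, 7)}; affine count = 16; |E(F_13)| = 17.

Discriminant check: Δ ∝ 4a³ + 27b² = 4·2³ + 27·9² = 4·8 + 27·81 ≡ 9 (mod 13). Nonzero ⇒ E is nonsingular.
For each x ∈ F_13, compute rhs = x³ + 2·x + 9 mod 13, then count y ∈ F_13 with y² ≡ rhs.
  x = 0: rhs = 9, matching y values: 3, 10 (2 points).
  x = 1: rhs = 12, matching y values: 5, 8 (2 points).
  x = 2: rhs = 8, matching y values: none (0 points).
  x = 3: rhs = 3, matching y values: 4, 9 (2 points).
  x = 4: rhs = 3, matching y values: 4, 9 (2 points).
  x = 5: rhs = 1, matching y values: 1, 12 (2 points).
  x = 6: rhs = 3, matching y values: 4, 9 (2 points).
  x = 7: rhs = 2, matching y values: none (0 points).
  x = 8: rhs = 4, matching y values: 2, 11 (2 points).
  x = 9: rhs = 2, matching y values: none (0 points).
  x = 10: rhs = 2, matching y values: none (0 points).
  x = 11: rhs = 10, matching y values: 6, 7 (2 points).
  x = 12: rhs = 6, matching y values: none (0 points).
Total affine count: 16.
Full point count |E(F_13)| = 16 + 1 = 17.
Hasse bound: |17 − (13+1)| = |3| = 3 ≤ 2√13 ≈ 7.2111 ✓.


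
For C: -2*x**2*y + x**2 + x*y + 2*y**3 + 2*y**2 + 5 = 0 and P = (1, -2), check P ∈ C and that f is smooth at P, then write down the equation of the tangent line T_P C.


Tangent line at P: 8*x + 15*y + 22 = 0.

Step 1: f(1, -2) = 0, so P lies on C.
Step 2: partial derivatives
  f_x(x, y) = -4*x*y + 2*x + y, f_y(x, y) = -2*x**2 + x + 6*y**2 + 4*y.
  f_x(P) = 8, f_y(P) = 15 (gradient nonzero, so P is smooth).
Step 3: tangent line at P: 8·(x − 1) + 15·(y − -2) = 0.
Expanding: 8*x + 15*y + 22 = 0.


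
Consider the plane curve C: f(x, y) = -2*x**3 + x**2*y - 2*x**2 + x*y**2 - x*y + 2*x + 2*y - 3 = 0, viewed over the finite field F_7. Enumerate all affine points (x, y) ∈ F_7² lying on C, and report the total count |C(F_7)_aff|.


Affine F_7-points: {(0, 5), (2, 2), (2, 3), (4, 3), (4, 4), (5, 1), (5, 3)}; count = 7.

For each of the 49 pairs (x, y) ∈ F_7², evaluate f(x, y) mod 7. Record the zeros.
  x = 0: [0↦4, 1↦6, 2↦1, 3↦3, 4↦5, 5↦0, 6↦2]  zeros at y ∈ {5}
  x = 1: [0↦2, 1↦5, 2↦3, 3↦3, 4↦5, 5↦2, 6↦1]  zeros at y ∈ ∅
  x = 2: [0↦5, 1↦4, 2↦0, 3↦0, 4↦4, 5↦5, 6↦3]  zeros at y ∈ {2, 3}
  x = 3: [0↦1, 1↦5, 2↦1, 3↦3, 4↦4, 5↦4, 6↦3]  zeros at y ∈ ∅
  x = 4: [0↦6, 1↦3, 2↦1, 3↦0, 4↦0, 5↦1, 6↦3]  zeros at y ∈ {3, 4}
  x = 5: [0↦1, 1↦0, 2↦2, 3↦0, 4↦1, 5↦5, 6↦5]  zeros at y ∈ {1, 3}
  x = 6: [0↦2, 1↦5, 2↦6, 3↦5, 4↦2, 5↦4, 6↦4]  zeros at y ∈ ∅
Collecting zeros: affine points = {(0, 5), (2, 2), (2, 3), (4, 3), (4, 4), (5, 1), (5, 3)}.
Total count |C(F_7)_aff| = 7.


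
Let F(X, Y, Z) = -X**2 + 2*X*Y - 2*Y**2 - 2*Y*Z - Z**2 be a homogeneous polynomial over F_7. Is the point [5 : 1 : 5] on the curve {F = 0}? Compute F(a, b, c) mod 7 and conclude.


F(5,1,5) ≡ 4 (mod 7); P is NOT on the curve.

Evaluate F(5, 1, 5) term-by-term (mod 7).
  -X**2 ↦ -1·25·1·1 = -25
  2*X*Y ↦ 2·5·1·1 = 10
  -2*Y**2 ↦ -2·1·1·1 = -2
  -2*Y*Z ↦ -2·1·1·5 = -10
  -Z**2 ↦ -1·1·1·25 = -25
Sum: F(5, 1, 5) = (-25) + (10) + (-2) + (-10) + (-25) = -52.
Reducing mod 7: -52 ≡ 4 (mod 7).
Since F(a, b, c) ≡ 4 ≠ 0 (mod 7), P does NOT lie on the curve.


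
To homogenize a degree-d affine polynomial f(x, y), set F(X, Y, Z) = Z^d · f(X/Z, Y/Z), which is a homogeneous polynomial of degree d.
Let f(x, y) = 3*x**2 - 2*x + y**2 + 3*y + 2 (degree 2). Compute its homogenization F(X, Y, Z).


F(X, Y, Z) = 3*X**2 - 2*X*Z + Y**2 + 3*Y*Z + 2*Z**2

deg(f) = 2.
Substitute x = X/Z, y = Y/Z into f, then multiply by Z^2.
  monomial 3·x^2·y^0 ↦ 3·X^2·Y^0·Z^0.
  monomial -2·x^1·y^0 ↦ -2·X^1·Y^0·Z^1.
  monomial 1·x^0·y^2 ↦ 1·X^0·Y^2·Z^0.
  monomial 3·x^0·y^1 ↦ 3·X^0·Y^1·Z^1.
  monomial 2·x^0·y^0 ↦ 2·X^0·Y^0·Z^2.
Collecting: F(X, Y, Z) = 3*X**2 - 2*X*Z + Y**2 + 3*Y*Z + 2*Z**2.


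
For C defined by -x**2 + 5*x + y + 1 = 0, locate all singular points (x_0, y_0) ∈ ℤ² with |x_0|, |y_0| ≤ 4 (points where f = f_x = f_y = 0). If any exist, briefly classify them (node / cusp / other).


No singular points in the scanned grid; C is smooth there.

Compute partial derivatives:
  f_x = 5 - 2*x.
  f_y = 1.
f_y = 1 is a nonzero constant, so f_y never vanishes: no point (x, y) can satisfy f = f_x = f_y = 0. In particular no (x, y) ∈ {−4, ..., 4}² is singular; the curve is smooth.


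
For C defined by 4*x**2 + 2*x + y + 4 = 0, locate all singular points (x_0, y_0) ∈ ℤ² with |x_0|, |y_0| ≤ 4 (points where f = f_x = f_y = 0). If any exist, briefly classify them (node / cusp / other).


No singular points in the scanned grid; C is smooth there.

Compute partial derivatives:
  f_x = 8*x + 2.
  f_y = 1.
f_y = 1 is a nonzero constant, so f_y never vanishes: no point (x, y) can satisfy f = f_x = f_y = 0. In particular no (x, y) ∈ {−4, ..., 4}² is singular; the curve is smooth.


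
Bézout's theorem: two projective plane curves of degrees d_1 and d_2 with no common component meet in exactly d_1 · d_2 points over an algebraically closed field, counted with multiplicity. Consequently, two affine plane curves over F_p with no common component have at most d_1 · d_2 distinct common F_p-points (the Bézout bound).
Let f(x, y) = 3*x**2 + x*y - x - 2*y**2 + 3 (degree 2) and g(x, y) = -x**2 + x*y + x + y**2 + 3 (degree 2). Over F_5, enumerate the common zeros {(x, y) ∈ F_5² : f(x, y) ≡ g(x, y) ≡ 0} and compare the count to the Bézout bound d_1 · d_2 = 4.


Common zeros: {(1, 3)}; count = 1; Bézout bound = 4.

deg(f) = 2, deg(g) = 2, so Bézout bound = 4.
Scan x ∈ F_5. For each x, list the y ∈ F_5 with f(x, y) ≡ 0 and those with g(x, y) ≡ 0 (mod 5); the common zeros in that column are the intersection.
  x = 0: f ≡ 0 at y ∈ {2, 3}; g ≡ 0 at y ∈ ∅; common: ∅.
  x = 1: f ≡ 0 at y ∈ {0, 3}; g ≡ 0 at y ∈ {1, 3}; common: {3}.
  x = 2: f ≡ 0 at y ∈ ∅; g ≡ 0 at y ∈ {4}; common: ∅.
  x = 3: f ≡ 0 at y ∈ {2}; g ≡ 0 at y ∈ {3, 4}; common: ∅.
  x = 4: f ≡ 0 at y ∈ ∅; g ≡ 0 at y ∈ ∅; common: ∅.
Collecting: common zeros = {(1, 3)}, so the count is 1.
Comparison with the Bézout bound: 1 ≤ 4 = deg(f)·deg(g), as expected for curves with no common component (the affine F_5-count falls short of the bound because intersections may lie at infinity, over extension fields, or carry multiplicity).


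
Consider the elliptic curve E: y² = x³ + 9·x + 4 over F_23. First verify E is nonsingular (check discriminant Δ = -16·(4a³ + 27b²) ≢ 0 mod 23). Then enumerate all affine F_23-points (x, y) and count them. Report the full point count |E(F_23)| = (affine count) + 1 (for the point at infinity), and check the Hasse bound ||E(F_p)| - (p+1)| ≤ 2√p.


Affine points = {(0, 2), (0, 21), (3, 9), (3, 14), (4, 9), (4, 14), (5, 6), (5, 17), (8, 6), (8, 17), (9, 3), (9, 20), (10, 6), (10, 17), (11, 10), (11, 13), (12, 0), (13, 8), (13, 15), (15, 8), (15, 15), (16, 9), (16, 14), (18, 8), (18, 15), (21, 1), (21, 22)}; affine count = 27; |E(F_23)| = 28.

Discriminant check: Δ ∝ 4a³ + 27b² = 4·9³ + 27·4² = 4·729 + 27·16 ≡ 13 (mod 23). Nonzero ⇒ E is nonsingular.
For each x ∈ F_23, compute rhs = x³ + 9·x + 4 mod 23, then count y ∈ F_23 with y² ≡ rhs.
  x = 0: rhs = 4, matching y values: 2, 21 (2 points).
  x = 1: rhs = 14, matching y values: none (0 points).
  x = 2: rhs = 7, matching y values: none (0 points).
  x = 3: rhs = 12, matching y values: 9, 14 (2 points).
  x = 4: rhs = 12, matching y values: 9, 14 (2 points).
  x = 5: rhs = 13, matching y values: 6, 17 (2 points).
  x = 6: rhs = 21, matching y values: none (0 points).
  x = 7: rhs = 19, matching y values: none (0 points).
  x = 8: rhs = 13, matching y values: 6, 17 (2 points).
  x = 9: rhs = 9, matching y values: 3, 20 (2 points).
  x = 10: rhs = 13, matching y values: 6, 17 (2 points).
  x = 11: rhs = 8, matching y values: 10, 13 (2 points).
  x = 12: rhs = 0, matching y values: 0 (1 points).
  x = 13: rhs = 18, matching y values: 8, 15 (2 points).
  x = 14: rhs = 22, matching y values: none (0 points).
  x = 15: rhs = 18, matching y values: 8, 15 (2 points).
  x = 16: rhs = 12, matching y values: 9, 14 (2 points).
  x = 17: rhs = 10, matching y values: none (0 points).
  x = 18: rhs = 18, matching y values: 8, 15 (2 points).
  x = 19: rhs = 19, matching y values: none (0 points).
  x = 20: rhs = 19, matching y values: none (0 points).
  x = 21: rhs = 1, matching y values: 1, 22 (2 points).
  x = 22: rhs = 17, matching y values: none (0 points).
Total affine count: 27.
Full point count |E(F_23)| = 27 + 1 = 28.
Hasse bound: |28 − (23+1)| = |4| = 4 ≤ 2√23 ≈ 9.5917 ✓.
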